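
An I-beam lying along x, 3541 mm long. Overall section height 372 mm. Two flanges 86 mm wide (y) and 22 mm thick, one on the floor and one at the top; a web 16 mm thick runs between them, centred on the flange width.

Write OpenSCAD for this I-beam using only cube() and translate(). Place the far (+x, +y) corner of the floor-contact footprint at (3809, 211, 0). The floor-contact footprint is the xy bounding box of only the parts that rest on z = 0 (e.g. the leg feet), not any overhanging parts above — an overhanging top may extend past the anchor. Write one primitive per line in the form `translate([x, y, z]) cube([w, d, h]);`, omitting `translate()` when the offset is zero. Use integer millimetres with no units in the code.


translate([268, 125, 0]) cube([3541, 86, 22]);
translate([268, 160, 22]) cube([3541, 16, 328]);
translate([268, 125, 350]) cube([3541, 86, 22]);


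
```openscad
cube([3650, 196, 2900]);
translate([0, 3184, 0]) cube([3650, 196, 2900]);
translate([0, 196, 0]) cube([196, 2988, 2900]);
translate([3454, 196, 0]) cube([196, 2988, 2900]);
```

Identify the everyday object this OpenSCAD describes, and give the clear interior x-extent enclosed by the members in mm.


A house (or room) frame. The interior width is 3258 mm.

Four 2900 mm walls enclosing a rectangle with no floor or roof — a room or house frame. Outside width is 3650 mm and wall thickness is 196 mm, so the interior width is 3650 − 2 × 196 = 3258 mm.


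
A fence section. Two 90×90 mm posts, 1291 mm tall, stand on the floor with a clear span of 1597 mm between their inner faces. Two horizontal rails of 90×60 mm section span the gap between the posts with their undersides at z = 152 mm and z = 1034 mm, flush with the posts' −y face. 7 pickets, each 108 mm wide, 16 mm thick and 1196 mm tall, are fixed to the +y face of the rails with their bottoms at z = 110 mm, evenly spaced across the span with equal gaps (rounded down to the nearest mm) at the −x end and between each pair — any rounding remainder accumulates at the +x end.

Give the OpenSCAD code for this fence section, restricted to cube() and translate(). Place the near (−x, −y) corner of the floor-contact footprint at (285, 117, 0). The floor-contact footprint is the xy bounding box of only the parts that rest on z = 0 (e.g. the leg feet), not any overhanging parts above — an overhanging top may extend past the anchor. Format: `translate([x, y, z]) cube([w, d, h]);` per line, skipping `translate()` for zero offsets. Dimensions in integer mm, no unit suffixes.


translate([285, 117, 0]) cube([90, 90, 1291]);
translate([1972, 117, 0]) cube([90, 90, 1291]);
translate([375, 117, 152]) cube([1597, 90, 60]);
translate([375, 117, 1034]) cube([1597, 90, 60]);
translate([480, 207, 110]) cube([108, 16, 1196]);
translate([693, 207, 110]) cube([108, 16, 1196]);
translate([906, 207, 110]) cube([108, 16, 1196]);
translate([1119, 207, 110]) cube([108, 16, 1196]);
translate([1332, 207, 110]) cube([108, 16, 1196]);
translate([1545, 207, 110]) cube([108, 16, 1196]);
translate([1758, 207, 110]) cube([108, 16, 1196]);


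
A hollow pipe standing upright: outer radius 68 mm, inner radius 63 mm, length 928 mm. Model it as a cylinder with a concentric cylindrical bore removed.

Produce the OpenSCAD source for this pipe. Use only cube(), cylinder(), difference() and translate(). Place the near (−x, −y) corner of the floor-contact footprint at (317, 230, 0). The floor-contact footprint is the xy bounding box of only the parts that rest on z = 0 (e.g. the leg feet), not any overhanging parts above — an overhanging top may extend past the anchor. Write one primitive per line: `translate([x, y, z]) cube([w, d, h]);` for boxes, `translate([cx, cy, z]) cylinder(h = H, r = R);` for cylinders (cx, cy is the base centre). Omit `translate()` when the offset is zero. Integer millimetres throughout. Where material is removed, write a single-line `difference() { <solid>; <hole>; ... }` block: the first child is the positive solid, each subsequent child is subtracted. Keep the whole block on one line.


difference() { translate([385, 298, 0]) cylinder(h = 928, r = 68); translate([385, 298, 0]) cylinder(h = 928, r = 63); }


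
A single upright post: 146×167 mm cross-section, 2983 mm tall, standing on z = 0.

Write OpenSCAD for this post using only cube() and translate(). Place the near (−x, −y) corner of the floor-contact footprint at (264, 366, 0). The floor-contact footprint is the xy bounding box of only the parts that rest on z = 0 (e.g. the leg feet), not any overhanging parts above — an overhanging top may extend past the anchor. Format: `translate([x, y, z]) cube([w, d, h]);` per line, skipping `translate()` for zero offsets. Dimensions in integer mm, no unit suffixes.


translate([264, 366, 0]) cube([146, 167, 2983]);


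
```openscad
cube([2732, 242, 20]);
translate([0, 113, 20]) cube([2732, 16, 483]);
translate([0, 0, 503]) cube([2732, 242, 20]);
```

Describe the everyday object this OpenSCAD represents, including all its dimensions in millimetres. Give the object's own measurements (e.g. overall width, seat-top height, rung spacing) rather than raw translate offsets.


An I-beam lying along x, 2732 mm long. Overall section height 523 mm. Two flanges 242 mm wide (y) and 20 mm thick, one on the floor and one at the top; a web 16 mm thick runs between them, centred on the flange width.


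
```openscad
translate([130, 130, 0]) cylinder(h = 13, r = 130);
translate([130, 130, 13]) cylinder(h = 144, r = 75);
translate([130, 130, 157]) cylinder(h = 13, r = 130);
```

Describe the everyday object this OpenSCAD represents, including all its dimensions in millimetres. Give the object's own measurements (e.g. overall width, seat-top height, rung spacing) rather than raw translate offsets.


A spool: two coaxial disc flanges of radius 130 mm and thickness 13 mm, joined by a core cylinder of radius 75 mm and height 144 mm. The lower flange rests on z = 0 and the three cylinders share a vertical axis.


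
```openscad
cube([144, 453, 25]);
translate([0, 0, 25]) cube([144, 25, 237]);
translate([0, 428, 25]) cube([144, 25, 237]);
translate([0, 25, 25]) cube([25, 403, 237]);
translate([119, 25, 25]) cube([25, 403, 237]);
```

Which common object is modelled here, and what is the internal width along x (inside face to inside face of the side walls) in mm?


An open box. The internal width is 94 mm.

A 144×453 base slab with four walls standing on it — an open box. The base is 144 mm wide and the walls are 25 mm thick, so the internal width is 144 − 2 × 25 = 94 mm.


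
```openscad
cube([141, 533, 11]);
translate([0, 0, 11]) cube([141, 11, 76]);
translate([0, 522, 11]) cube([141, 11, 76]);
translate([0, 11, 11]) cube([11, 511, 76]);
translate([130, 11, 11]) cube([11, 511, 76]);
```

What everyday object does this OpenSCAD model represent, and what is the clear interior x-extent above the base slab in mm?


An open box. The internal width is 119 mm.

A 141×533 base slab with four walls standing on it — an open box. The base is 141 mm wide and the walls are 11 mm thick, so the internal width is 141 − 2 × 11 = 119 mm.


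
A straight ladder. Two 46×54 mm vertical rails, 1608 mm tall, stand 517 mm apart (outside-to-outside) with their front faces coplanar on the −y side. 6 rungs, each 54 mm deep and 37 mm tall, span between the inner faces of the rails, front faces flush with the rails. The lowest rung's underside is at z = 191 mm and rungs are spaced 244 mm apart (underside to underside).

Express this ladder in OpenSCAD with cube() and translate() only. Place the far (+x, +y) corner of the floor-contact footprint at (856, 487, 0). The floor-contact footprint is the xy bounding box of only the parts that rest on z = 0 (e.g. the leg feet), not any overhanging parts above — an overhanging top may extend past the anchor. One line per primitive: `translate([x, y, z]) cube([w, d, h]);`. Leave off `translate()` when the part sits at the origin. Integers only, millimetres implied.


translate([339, 433, 0]) cube([46, 54, 1608]);
translate([810, 433, 0]) cube([46, 54, 1608]);
translate([385, 433, 191]) cube([425, 54, 37]);
translate([385, 433, 435]) cube([425, 54, 37]);
translate([385, 433, 679]) cube([425, 54, 37]);
translate([385, 433, 923]) cube([425, 54, 37]);
translate([385, 433, 1167]) cube([425, 54, 37]);
translate([385, 433, 1411]) cube([425, 54, 37]);


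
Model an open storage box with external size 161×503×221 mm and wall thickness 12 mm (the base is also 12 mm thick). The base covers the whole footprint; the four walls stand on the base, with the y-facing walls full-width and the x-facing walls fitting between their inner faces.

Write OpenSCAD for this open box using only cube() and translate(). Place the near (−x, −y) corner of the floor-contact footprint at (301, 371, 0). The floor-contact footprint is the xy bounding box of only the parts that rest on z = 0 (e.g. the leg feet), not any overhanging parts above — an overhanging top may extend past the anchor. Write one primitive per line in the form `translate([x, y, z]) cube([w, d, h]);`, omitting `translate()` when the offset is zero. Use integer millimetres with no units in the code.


translate([301, 371, 0]) cube([161, 503, 12]);
translate([301, 371, 12]) cube([161, 12, 209]);
translate([301, 862, 12]) cube([161, 12, 209]);
translate([301, 383, 12]) cube([12, 479, 209]);
translate([450, 383, 12]) cube([12, 479, 209]);


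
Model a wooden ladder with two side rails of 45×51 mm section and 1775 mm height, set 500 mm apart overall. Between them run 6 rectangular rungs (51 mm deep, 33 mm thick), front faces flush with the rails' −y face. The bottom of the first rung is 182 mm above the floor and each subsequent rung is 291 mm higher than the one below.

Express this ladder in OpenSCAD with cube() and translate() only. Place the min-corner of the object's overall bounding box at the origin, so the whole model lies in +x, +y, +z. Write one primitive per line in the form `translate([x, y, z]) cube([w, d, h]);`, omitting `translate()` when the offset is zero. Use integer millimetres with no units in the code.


cube([45, 51, 1775]);
translate([455, 0, 0]) cube([45, 51, 1775]);
translate([45, 0, 182]) cube([410, 51, 33]);
translate([45, 0, 473]) cube([410, 51, 33]);
translate([45, 0, 764]) cube([410, 51, 33]);
translate([45, 0, 1055]) cube([410, 51, 33]);
translate([45, 0, 1346]) cube([410, 51, 33]);
translate([45, 0, 1637]) cube([410, 51, 33]);


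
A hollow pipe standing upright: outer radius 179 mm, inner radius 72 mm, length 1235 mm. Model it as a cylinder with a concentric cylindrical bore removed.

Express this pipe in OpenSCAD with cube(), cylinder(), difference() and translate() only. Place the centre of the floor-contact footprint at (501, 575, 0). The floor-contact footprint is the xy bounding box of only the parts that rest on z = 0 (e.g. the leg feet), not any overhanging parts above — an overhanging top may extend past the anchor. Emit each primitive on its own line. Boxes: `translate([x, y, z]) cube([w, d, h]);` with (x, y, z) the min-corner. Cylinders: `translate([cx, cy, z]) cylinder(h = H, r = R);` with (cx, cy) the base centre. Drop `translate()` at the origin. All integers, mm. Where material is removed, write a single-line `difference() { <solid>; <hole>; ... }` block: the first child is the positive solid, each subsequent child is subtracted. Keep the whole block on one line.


difference() { translate([501, 575, 0]) cylinder(h = 1235, r = 179); translate([501, 575, 0]) cylinder(h = 1235, r = 72); }


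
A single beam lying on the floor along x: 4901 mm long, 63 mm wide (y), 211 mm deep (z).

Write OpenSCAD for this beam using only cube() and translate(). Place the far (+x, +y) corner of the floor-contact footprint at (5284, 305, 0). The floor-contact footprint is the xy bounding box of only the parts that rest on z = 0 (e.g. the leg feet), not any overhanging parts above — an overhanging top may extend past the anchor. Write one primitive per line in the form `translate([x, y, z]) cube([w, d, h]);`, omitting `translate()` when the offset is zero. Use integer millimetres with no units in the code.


translate([383, 242, 0]) cube([4901, 63, 211]);


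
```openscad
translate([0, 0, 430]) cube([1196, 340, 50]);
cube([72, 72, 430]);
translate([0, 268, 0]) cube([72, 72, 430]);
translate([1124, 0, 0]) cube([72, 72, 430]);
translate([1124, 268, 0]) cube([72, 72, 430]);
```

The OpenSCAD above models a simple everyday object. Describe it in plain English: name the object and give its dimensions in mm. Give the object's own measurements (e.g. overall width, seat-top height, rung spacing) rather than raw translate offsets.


A long wooden bench with a 1196 mm (x) × 340 mm (y) seat, 50 mm thick, its top surface 480 mm above the floor. Four 72 mm square legs at the seat corners, flush with the edges, run from z = 0 to the seat underside.


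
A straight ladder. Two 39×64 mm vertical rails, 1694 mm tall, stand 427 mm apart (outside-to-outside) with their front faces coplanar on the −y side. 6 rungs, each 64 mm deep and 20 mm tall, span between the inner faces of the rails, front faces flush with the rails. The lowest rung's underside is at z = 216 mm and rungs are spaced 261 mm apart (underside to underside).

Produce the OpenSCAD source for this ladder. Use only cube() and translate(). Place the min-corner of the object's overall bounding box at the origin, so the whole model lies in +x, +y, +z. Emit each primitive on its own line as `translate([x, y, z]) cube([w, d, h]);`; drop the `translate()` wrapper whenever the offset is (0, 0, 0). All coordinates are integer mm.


cube([39, 64, 1694]);
translate([388, 0, 0]) cube([39, 64, 1694]);
translate([39, 0, 216]) cube([349, 64, 20]);
translate([39, 0, 477]) cube([349, 64, 20]);
translate([39, 0, 738]) cube([349, 64, 20]);
translate([39, 0, 999]) cube([349, 64, 20]);
translate([39, 0, 1260]) cube([349, 64, 20]);
translate([39, 0, 1521]) cube([349, 64, 20]);


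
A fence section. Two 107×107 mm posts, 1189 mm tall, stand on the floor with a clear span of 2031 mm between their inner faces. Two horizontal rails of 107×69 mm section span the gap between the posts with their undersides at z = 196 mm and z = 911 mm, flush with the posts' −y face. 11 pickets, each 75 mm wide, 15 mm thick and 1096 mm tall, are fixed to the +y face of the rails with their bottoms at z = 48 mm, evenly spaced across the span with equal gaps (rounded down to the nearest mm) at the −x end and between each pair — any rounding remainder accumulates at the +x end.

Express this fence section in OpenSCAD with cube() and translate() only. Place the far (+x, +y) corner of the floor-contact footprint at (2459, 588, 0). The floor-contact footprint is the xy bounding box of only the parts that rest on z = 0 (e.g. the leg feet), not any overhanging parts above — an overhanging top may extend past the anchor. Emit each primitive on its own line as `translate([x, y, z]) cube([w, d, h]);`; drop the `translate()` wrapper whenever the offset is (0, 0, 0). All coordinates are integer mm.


translate([214, 481, 0]) cube([107, 107, 1189]);
translate([2352, 481, 0]) cube([107, 107, 1189]);
translate([321, 481, 196]) cube([2031, 107, 69]);
translate([321, 481, 911]) cube([2031, 107, 69]);
translate([421, 588, 48]) cube([75, 15, 1096]);
translate([596, 588, 48]) cube([75, 15, 1096]);
translate([771, 588, 48]) cube([75, 15, 1096]);
translate([946, 588, 48]) cube([75, 15, 1096]);
translate([1121, 588, 48]) cube([75, 15, 1096]);
translate([1296, 588, 48]) cube([75, 15, 1096]);
translate([1471, 588, 48]) cube([75, 15, 1096]);
translate([1646, 588, 48]) cube([75, 15, 1096]);
translate([1821, 588, 48]) cube([75, 15, 1096]);
translate([1996, 588, 48]) cube([75, 15, 1096]);
translate([2171, 588, 48]) cube([75, 15, 1096]);


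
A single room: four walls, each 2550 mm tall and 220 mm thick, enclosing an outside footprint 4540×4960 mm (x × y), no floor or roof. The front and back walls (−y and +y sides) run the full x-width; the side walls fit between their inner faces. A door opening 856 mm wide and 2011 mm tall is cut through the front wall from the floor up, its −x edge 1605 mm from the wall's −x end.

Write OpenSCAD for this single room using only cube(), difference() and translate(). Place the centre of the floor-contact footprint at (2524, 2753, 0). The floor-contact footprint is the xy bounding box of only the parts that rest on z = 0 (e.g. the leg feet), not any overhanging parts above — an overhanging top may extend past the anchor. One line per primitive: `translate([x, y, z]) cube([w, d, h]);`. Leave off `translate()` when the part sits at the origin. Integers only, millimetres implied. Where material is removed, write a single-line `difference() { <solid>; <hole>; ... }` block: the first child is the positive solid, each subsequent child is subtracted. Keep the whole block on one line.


difference() { translate([254, 273, 0]) cube([4540, 220, 2550]); translate([1859, 273, 0]) cube([856, 220, 2011]); }
translate([254, 5013, 0]) cube([4540, 220, 2550]);
translate([254, 493, 0]) cube([220, 4520, 2550]);
translate([4574, 493, 0]) cube([220, 4520, 2550]);


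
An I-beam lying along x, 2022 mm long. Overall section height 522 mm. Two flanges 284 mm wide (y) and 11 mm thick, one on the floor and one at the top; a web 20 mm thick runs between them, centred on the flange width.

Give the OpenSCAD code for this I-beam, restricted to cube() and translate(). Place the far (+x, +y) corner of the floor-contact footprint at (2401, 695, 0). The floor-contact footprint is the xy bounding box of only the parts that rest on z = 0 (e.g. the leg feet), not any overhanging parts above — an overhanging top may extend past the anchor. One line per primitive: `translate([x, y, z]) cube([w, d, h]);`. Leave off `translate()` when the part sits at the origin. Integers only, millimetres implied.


translate([379, 411, 0]) cube([2022, 284, 11]);
translate([379, 543, 11]) cube([2022, 20, 500]);
translate([379, 411, 511]) cube([2022, 284, 11]);


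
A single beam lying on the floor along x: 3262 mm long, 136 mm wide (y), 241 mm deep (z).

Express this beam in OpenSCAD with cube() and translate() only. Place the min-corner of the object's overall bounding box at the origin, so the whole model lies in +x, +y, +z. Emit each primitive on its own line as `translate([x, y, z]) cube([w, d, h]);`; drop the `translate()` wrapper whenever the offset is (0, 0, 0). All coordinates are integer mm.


cube([3262, 136, 241]);


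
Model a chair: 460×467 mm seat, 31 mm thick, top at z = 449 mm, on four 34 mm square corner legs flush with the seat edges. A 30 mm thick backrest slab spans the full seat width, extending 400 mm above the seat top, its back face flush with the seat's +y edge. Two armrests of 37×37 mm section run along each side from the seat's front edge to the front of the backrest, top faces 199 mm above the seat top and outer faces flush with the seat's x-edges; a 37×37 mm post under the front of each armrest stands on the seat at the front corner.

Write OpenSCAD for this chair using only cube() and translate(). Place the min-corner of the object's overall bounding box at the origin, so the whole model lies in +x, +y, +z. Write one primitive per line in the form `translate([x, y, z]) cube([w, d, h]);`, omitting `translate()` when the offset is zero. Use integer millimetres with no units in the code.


translate([0, 0, 418]) cube([460, 467, 31]);
cube([34, 34, 418]);
translate([426, 0, 0]) cube([34, 34, 418]);
translate([0, 433, 0]) cube([34, 34, 418]);
translate([426, 433, 0]) cube([34, 34, 418]);
translate([0, 437, 449]) cube([460, 30, 400]);
translate([0, 0, 611]) cube([37, 437, 37]);
translate([423, 0, 611]) cube([37, 437, 37]);
translate([0, 0, 449]) cube([37, 37, 162]);
translate([423, 0, 449]) cube([37, 37, 162]);


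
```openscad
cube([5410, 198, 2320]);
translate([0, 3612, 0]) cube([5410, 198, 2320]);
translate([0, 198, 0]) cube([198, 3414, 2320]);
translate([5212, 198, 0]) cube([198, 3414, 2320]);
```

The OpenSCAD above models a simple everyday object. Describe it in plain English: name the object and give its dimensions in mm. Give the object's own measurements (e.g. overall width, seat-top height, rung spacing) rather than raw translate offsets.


The wall frame of a small rectangular building: four walls, each 2320 mm tall and 198 mm thick, enclosing a footprint 5410 mm (x) by 3810 mm (y) outside-to-outside, with no floor or roof. The front and back walls (the −y and +y sides) span the full width; the two side walls fit between them.


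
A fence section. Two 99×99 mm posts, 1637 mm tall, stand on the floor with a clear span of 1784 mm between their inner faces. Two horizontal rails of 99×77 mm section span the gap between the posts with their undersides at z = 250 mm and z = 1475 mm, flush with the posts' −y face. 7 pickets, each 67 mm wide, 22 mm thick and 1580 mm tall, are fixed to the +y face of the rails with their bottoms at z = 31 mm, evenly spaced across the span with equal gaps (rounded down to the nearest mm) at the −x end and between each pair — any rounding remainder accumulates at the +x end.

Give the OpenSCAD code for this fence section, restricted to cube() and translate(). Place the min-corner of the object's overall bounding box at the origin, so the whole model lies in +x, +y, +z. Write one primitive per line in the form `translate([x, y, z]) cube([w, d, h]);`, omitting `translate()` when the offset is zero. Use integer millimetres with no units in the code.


cube([99, 99, 1637]);
translate([1883, 0, 0]) cube([99, 99, 1637]);
translate([99, 0, 250]) cube([1784, 99, 77]);
translate([99, 0, 1475]) cube([1784, 99, 77]);
translate([263, 99, 31]) cube([67, 22, 1580]);
translate([494, 99, 31]) cube([67, 22, 1580]);
translate([725, 99, 31]) cube([67, 22, 1580]);
translate([956, 99, 31]) cube([67, 22, 1580]);
translate([1187, 99, 31]) cube([67, 22, 1580]);
translate([1418, 99, 31]) cube([67, 22, 1580]);
translate([1649, 99, 31]) cube([67, 22, 1580]);


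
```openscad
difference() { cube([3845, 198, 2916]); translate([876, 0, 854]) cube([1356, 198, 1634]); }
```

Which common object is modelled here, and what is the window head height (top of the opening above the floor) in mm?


A wall with a window opening. The window head height is 2488 mm.

A wall with a rectangular opening subtracted — a window. Sill at z = 854, opening 1634 mm tall, so the head is at 854 + 1634 = 2488 mm.


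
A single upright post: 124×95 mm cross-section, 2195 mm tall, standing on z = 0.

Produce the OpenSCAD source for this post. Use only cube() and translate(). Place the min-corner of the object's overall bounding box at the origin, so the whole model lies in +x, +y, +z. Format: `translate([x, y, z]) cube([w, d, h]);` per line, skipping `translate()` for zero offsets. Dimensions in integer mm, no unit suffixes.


cube([124, 95, 2195]);


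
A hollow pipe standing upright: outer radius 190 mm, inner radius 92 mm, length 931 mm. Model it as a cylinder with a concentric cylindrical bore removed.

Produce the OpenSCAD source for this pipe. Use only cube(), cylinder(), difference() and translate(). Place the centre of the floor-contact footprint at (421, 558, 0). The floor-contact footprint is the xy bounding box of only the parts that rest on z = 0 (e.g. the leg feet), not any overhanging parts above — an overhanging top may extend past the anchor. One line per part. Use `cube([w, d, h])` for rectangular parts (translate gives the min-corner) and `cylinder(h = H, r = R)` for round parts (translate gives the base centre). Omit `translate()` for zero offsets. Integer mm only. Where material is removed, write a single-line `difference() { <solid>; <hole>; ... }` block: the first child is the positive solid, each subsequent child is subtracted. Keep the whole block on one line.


difference() { translate([421, 558, 0]) cylinder(h = 931, r = 190); translate([421, 558, 0]) cylinder(h = 931, r = 92); }


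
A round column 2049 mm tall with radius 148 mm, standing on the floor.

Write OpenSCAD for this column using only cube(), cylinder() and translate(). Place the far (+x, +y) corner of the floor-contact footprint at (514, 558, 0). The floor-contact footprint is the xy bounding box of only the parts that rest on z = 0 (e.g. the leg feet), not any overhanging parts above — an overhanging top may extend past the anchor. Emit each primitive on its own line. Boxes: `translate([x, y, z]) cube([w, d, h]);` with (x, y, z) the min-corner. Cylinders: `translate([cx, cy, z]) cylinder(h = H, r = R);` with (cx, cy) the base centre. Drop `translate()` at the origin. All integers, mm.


translate([366, 410, 0]) cylinder(h = 2049, r = 148);


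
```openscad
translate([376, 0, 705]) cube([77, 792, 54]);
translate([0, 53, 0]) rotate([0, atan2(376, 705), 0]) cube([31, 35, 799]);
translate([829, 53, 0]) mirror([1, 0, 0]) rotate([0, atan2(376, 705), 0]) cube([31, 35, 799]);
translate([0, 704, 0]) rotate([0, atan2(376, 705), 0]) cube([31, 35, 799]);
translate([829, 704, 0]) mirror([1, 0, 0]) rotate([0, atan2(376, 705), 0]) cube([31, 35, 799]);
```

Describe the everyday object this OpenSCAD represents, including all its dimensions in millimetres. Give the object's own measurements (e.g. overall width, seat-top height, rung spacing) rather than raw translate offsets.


A sawhorse. A 77×792×54 mm beam (x, y, z) sits on two A-frame leg pairs. Each pair is two raked legs of 31×35 mm section (35 mm along y) splaying symmetrically in x. Each leg rises 705 mm vertically over 376 mm of horizontal reach and is 799 mm long along its own axis. Every leg's outer bottom edge rests on the floor and its outer top edge meets a bottom edge of the beam — the left legs (tilting toward +x) meet the beam's −x bottom edge, the right legs (their mirror images, tilting toward −x) meet its +x bottom edge — so the leg tops tuck under the beam, the beam's underside is 705 mm above the floor, and the feet are 829 mm apart outside-to-outside with the beam centred between them. The two leg pairs are set in 53 mm from either end of the beam.


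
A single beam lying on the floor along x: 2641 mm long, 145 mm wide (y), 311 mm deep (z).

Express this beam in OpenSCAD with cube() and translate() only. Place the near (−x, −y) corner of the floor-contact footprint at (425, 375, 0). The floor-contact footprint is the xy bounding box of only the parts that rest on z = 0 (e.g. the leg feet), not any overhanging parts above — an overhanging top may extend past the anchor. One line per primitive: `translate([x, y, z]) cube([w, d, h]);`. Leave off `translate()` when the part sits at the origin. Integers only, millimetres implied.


translate([425, 375, 0]) cube([2641, 145, 311]);


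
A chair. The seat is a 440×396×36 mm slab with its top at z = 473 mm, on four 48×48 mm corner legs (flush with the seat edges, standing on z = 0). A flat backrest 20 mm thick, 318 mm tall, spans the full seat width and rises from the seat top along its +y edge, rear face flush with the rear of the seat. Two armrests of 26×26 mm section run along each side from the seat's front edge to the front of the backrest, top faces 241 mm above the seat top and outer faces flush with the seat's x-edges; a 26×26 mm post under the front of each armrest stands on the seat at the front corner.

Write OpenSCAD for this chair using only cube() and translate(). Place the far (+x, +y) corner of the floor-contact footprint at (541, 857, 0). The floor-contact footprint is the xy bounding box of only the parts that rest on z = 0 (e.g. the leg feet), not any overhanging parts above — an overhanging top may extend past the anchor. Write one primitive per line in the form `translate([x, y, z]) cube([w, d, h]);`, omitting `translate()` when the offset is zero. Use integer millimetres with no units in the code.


translate([101, 461, 437]) cube([440, 396, 36]);
translate([101, 461, 0]) cube([48, 48, 437]);
translate([493, 461, 0]) cube([48, 48, 437]);
translate([101, 809, 0]) cube([48, 48, 437]);
translate([493, 809, 0]) cube([48, 48, 437]);
translate([101, 837, 473]) cube([440, 20, 318]);
translate([101, 461, 688]) cube([26, 376, 26]);
translate([515, 461, 688]) cube([26, 376, 26]);
translate([101, 461, 473]) cube([26, 26, 215]);
translate([515, 461, 473]) cube([26, 26, 215]);


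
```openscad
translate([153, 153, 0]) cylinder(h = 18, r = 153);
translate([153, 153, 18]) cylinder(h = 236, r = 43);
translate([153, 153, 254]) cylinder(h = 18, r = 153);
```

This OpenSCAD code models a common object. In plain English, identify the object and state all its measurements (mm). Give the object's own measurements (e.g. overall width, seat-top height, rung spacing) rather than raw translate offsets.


A spool: two coaxial disc flanges of radius 153 mm and thickness 18 mm, joined by a core cylinder of radius 43 mm and height 236 mm. The lower flange rests on z = 0 and the three cylinders share a vertical axis.


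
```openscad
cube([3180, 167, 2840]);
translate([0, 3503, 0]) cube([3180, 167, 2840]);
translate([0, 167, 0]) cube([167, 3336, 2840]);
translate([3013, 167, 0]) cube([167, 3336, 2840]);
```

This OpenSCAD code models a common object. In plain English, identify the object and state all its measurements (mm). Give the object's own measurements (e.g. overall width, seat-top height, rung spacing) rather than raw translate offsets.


The wall frame of a small rectangular building: four walls, each 2840 mm tall and 167 mm thick, enclosing a footprint 3180 mm (x) by 3670 mm (y) outside-to-outside, with no floor or roof. The front and back walls (the −y and +y sides) span the full width; the two side walls fit between them.


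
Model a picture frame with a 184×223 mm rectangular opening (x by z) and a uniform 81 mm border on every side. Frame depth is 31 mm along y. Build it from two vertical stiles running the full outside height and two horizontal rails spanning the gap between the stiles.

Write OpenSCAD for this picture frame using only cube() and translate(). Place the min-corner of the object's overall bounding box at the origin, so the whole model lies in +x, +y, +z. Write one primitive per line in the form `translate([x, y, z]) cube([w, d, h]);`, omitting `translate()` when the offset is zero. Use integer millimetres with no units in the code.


cube([81, 31, 385]);
translate([265, 0, 0]) cube([81, 31, 385]);
translate([81, 0, 0]) cube([184, 31, 81]);
translate([81, 0, 304]) cube([184, 31, 81]);


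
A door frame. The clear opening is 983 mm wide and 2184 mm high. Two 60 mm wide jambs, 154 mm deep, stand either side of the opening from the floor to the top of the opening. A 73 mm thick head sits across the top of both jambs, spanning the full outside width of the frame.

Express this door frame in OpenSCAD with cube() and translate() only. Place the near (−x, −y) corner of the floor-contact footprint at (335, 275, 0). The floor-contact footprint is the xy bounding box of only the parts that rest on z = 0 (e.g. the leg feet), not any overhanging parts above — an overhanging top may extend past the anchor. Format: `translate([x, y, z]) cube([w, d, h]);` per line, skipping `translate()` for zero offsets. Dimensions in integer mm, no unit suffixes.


translate([335, 275, 0]) cube([60, 154, 2184]);
translate([1378, 275, 0]) cube([60, 154, 2184]);
translate([335, 275, 2184]) cube([1103, 154, 73]);


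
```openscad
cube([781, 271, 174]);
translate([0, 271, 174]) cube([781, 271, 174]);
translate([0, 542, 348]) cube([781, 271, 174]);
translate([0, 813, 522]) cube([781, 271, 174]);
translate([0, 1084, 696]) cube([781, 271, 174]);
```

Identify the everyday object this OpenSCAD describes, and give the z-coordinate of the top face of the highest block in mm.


A staircase. The total rise is 870 mm.

5 identical blocks, each offset up and back from the previous — a staircase. Each step is 174 mm tall and there are 5 of them, so the total rise is 5 × 174 = 870 mm.


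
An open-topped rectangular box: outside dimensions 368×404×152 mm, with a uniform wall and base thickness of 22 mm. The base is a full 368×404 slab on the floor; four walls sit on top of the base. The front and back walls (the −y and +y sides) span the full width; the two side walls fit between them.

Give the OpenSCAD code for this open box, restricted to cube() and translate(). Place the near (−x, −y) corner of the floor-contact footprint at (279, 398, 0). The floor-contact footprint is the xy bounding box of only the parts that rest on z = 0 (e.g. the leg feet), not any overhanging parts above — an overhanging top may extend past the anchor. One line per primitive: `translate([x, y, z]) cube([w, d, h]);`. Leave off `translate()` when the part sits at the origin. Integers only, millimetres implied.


translate([279, 398, 0]) cube([368, 404, 22]);
translate([279, 398, 22]) cube([368, 22, 130]);
translate([279, 780, 22]) cube([368, 22, 130]);
translate([279, 420, 22]) cube([22, 360, 130]);
translate([625, 420, 22]) cube([22, 360, 130]);


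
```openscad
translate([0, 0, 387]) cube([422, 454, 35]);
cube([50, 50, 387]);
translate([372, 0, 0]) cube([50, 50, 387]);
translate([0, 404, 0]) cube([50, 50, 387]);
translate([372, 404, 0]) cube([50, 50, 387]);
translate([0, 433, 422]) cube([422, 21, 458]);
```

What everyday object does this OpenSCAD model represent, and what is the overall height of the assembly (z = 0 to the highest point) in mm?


A chair. The overall height is 880 mm.

A slab on four corner posts with a tall panel at the back — a chair. The seat slab sits at z = 387 with thickness 35, and the 458 mm backrest starts at the seat top, so the overall height is 387 + 35 + 458 = 880 mm.


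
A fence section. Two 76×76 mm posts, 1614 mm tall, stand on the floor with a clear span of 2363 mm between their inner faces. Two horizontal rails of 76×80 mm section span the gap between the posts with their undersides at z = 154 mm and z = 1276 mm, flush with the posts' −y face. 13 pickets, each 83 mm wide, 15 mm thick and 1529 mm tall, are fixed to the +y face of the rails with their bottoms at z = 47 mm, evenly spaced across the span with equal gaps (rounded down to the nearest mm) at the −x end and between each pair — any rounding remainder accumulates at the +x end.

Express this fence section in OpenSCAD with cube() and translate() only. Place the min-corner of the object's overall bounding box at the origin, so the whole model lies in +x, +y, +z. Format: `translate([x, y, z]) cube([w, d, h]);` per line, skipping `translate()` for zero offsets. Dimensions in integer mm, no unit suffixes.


cube([76, 76, 1614]);
translate([2439, 0, 0]) cube([76, 76, 1614]);
translate([76, 0, 154]) cube([2363, 76, 80]);
translate([76, 0, 1276]) cube([2363, 76, 80]);
translate([167, 76, 47]) cube([83, 15, 1529]);
translate([341, 76, 47]) cube([83, 15, 1529]);
translate([515, 76, 47]) cube([83, 15, 1529]);
translate([689, 76, 47]) cube([83, 15, 1529]);
translate([863, 76, 47]) cube([83, 15, 1529]);
translate([1037, 76, 47]) cube([83, 15, 1529]);
translate([1211, 76, 47]) cube([83, 15, 1529]);
translate([1385, 76, 47]) cube([83, 15, 1529]);
translate([1559, 76, 47]) cube([83, 15, 1529]);
translate([1733, 76, 47]) cube([83, 15, 1529]);
translate([1907, 76, 47]) cube([83, 15, 1529]);
translate([2081, 76, 47]) cube([83, 15, 1529]);
translate([2255, 76, 47]) cube([83, 15, 1529]);


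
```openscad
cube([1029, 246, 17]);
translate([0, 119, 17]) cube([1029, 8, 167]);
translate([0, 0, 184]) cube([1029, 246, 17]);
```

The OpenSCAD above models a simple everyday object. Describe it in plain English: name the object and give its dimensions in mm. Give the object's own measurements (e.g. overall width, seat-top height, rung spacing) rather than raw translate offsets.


An I-beam lying along x, 1029 mm long. Overall section height 201 mm. Two flanges 246 mm wide (y) and 17 mm thick, one on the floor and one at the top; a web 8 mm thick runs between them, centred on the flange width.


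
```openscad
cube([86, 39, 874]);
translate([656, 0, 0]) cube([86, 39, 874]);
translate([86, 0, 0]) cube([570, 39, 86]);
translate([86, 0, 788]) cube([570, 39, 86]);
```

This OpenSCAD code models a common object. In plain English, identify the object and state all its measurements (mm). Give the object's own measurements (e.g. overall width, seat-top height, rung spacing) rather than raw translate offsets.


A rectangular picture frame lying in the x–z plane (depth along y). The opening is 570 mm wide (x) by 702 mm tall (z), surrounded by a border 86 mm wide on all four sides. The frame is 39 mm deep and is made of two full-height vertical stiles with two horizontal rails fitted between them.


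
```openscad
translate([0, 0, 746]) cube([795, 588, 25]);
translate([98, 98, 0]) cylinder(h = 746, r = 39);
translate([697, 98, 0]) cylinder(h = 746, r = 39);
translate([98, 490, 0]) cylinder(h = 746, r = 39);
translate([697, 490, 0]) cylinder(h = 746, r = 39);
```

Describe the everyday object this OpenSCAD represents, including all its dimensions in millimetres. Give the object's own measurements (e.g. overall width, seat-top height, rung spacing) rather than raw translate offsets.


A rectangular dining table. The top is 795×588×25 mm with its upper surface at z = 771 mm. It stands on four round legs of 78 mm diameter, each leg's bounding box inset 59 mm from the nearest pair of top edges, running from the floor to the underside of the top.


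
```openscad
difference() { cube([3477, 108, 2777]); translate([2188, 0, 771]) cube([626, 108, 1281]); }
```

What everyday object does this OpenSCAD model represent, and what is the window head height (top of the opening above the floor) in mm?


A wall with a window opening. The window head height is 2052 mm.

A wall with a rectangular opening subtracted — a window. Sill at z = 771, opening 1281 mm tall, so the head is at 771 + 1281 = 2052 mm.


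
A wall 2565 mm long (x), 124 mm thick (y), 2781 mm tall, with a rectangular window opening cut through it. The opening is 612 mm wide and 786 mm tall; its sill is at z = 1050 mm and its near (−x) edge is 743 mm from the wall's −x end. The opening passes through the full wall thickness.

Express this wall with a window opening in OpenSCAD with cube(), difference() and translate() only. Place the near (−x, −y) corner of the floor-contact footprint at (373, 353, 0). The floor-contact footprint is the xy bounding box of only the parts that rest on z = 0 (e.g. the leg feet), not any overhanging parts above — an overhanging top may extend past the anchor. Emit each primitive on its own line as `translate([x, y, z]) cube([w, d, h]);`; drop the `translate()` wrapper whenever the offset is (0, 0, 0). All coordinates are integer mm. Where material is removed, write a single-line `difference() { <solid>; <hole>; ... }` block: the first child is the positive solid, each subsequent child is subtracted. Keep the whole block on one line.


difference() { translate([373, 353, 0]) cube([2565, 124, 2781]); translate([1116, 353, 1050]) cube([612, 124, 786]); }


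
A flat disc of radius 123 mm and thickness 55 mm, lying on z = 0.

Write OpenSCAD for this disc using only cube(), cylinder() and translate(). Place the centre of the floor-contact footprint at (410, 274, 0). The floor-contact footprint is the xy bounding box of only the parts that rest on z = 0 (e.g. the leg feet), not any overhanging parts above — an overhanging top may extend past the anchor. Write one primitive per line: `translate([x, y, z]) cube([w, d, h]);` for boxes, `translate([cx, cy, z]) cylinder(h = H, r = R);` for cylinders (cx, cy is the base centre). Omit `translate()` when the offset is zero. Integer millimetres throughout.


translate([410, 274, 0]) cylinder(h = 55, r = 123);


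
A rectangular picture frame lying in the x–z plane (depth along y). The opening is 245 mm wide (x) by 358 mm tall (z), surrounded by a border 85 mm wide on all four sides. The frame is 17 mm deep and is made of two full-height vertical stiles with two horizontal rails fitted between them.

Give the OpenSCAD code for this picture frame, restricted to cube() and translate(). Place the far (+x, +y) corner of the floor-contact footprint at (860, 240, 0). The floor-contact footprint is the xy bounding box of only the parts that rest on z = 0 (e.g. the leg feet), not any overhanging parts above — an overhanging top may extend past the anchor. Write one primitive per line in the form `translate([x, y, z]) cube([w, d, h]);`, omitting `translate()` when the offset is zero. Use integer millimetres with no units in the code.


translate([445, 223, 0]) cube([85, 17, 528]);
translate([775, 223, 0]) cube([85, 17, 528]);
translate([530, 223, 0]) cube([245, 17, 85]);
translate([530, 223, 443]) cube([245, 17, 85]);
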